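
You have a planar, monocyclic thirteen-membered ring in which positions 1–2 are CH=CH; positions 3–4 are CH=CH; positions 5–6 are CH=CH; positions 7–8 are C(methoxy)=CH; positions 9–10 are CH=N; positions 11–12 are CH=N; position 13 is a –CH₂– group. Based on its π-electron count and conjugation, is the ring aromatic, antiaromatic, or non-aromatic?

Non-aromatic

At the CH2 position, the tetrahedral CH₂ carbon is sp³ and has no p orbital in the ring π system; the ring's p-orbital overlap is broken there.
Broken conjugation rules out both aromaticity and antiaromaticity.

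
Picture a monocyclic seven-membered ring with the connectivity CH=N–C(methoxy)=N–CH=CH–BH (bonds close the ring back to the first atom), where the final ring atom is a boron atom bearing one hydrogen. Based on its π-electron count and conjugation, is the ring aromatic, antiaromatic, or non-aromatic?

Aromatic

The p orbitals form a continuous loop: the double-bond atoms are sp², each contributing one p electron; each =N– nitrogen is pyridine-type (lone pair in the sp² plane, one electron in the p orbital); the boron has an empty p orbital. The ring is fully conjugated.
Tallying contributions gives 3 × 2 = 6 from the double-bond units + 0 from the BH atom = 6.
6 = 4(1) + 2, which satisfies Hückel's 4n+2 rule.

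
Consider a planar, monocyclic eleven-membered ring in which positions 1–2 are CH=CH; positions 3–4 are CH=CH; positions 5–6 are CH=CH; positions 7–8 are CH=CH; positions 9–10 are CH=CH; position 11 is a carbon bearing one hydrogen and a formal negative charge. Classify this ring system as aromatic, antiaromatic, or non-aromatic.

Check conjugation: each doubly-bonded ring atom is sp² with one p-orbital electron; the carbanion's lone pair occupies the p orbital — every position has a p orbital, so the cyclic π system is continuous.
π-electron count: 5 × 2 = 10 from the double-bond units + 2 from the CH(-) atom = 12.
A 4n π count (12, n = 3) in a planar conjugated ring means antiaromatic.

Antiaromatic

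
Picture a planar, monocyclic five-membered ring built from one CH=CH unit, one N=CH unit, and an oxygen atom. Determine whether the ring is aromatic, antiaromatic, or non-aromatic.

Aromatic

Check conjugation: each doubly-bonded ring atom is sp² with one p-orbital electron; the doubly-bonded nitrogens are pyridine-type — their lone pairs lie in the ring plane, leaving one electron in the p orbital; the oxygen donates one lone pair from its p orbital — every position has a p orbital, so the cyclic π system is continuous.
Adding the contributions, 2 × 2 = 4 from the double-bond units + 2 from the O atom = 6.
With 6 π electrons (n = 1), the Hückel 4n+2 condition holds.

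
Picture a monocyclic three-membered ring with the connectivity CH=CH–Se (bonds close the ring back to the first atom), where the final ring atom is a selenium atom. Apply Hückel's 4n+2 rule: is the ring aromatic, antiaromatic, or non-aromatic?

Check conjugation: the double-bond atoms are sp², each contributing one p electron; the selenium donates one lone pair from its p orbital — every position has a p orbital, so the cyclic π system is continuous.
Adding the contributions, 1 × 2 = 2 from the double-bond unit + 2 from the Se atom = 4.
With 4 = 4·1 π electrons, Hückel's rule classifies the planar ring as antiaromatic.

Antiaromatic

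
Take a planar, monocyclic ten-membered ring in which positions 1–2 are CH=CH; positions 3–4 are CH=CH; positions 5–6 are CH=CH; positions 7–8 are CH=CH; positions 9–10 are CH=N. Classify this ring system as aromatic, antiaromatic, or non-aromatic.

Aromatic

Check conjugation: each doubly-bonded ring atom is sp² with one p-orbital electron; each =N– nitrogen is pyridine-type (lone pair in the sp² plane, one electron in the p orbital) — every position has a p orbital, so the cyclic π system is continuous.
π-electron count: 5 × 2 = 10 from the 5 double-bond units.
With 10 π electrons (n = 2), the Hückel 4n+2 condition holds.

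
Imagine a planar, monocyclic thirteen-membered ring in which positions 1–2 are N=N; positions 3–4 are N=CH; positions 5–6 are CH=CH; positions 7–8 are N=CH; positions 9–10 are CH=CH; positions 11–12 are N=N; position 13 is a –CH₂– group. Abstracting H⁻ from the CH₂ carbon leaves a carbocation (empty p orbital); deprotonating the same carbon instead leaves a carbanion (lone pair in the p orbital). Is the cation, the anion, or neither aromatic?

Once that carbon is sp², every ring atom has a p orbital and both ions are fully conjugated.
Cation: 6 × 2 + 0 = 12 π electrons → 4(3), antiaromatic.
Anion: 6 × 2 + 2 = 14 π electrons → 4(3)+2, aromatic.

The anion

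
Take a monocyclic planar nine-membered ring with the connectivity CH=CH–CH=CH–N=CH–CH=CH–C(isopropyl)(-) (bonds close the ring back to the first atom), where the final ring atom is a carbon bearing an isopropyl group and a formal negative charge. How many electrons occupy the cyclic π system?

Every ring atom contributes a p orbital perpendicular to the ring (every atom in a ring double bond is sp² and brings one electron to the p orbital; the doubly-bonded nitrogens are pyridine-type — their lone pairs lie in the ring plane, leaving one electron in the p orbital; the carbanion's lone pair occupies the p orbital), so the π system is cyclic and fully conjugated.
Counting π electrons: 4 × 2 = 8 from the double-bond units + 2 from the C(isopropyl)(-) atom = 10.

10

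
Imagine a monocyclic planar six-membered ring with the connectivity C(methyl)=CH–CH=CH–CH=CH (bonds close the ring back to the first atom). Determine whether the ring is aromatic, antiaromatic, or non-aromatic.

Aromatic

All ring atoms are sp² and supply a p orbital to the ring (each doubly-bonded ring atom is sp² with one p-orbital electron); the conjugation is uninterrupted.
π-electron count: 3 × 2 = 6 from the 3 double-bond units.
That gives a 4n+2 count (6, n = 1).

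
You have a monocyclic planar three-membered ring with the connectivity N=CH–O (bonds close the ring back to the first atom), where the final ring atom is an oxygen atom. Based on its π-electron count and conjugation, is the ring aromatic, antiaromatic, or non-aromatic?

The p orbitals form a continuous loop: every atom in a ring double bond is sp² and brings one electron to the p orbital; the doubly-bonded nitrogens are pyridine-type — their lone pairs lie in the ring plane, leaving one electron in the p orbital; the oxygen donates one lone pair from its p orbital. The ring is fully conjugated.
Adding the contributions, 1 × 2 = 2 from the double-bond unit + 2 from the O atom = 4.
A 4n π count (4, n = 1) in a planar conjugated ring means antiaromatic.

Antiaromatic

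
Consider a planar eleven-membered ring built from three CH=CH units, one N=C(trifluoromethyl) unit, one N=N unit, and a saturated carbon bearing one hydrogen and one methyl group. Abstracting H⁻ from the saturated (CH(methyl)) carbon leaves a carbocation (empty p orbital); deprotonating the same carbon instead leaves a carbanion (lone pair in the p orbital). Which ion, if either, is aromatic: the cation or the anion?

Once that carbon is sp², every ring atom has a p orbital and both ions are fully conjugated.
Cation: 5 × 2 + 0 = 10 π electrons → 4(2)+2, aromatic.
Anion: 5 × 2 + 2 = 12 π electrons → 4(3), antiaromatic.

The cation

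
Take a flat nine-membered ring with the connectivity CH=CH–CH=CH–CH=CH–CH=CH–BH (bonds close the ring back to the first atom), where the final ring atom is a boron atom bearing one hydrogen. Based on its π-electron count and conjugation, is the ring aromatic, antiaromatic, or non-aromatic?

Every ring atom contributes a p orbital perpendicular to the ring (every atom in a ring double bond is sp² and brings one electron to the p orbital; the boron has an empty p orbital), so the π system is cyclic and fully conjugated.
Tallying contributions gives 4 × 2 = 8 from the double-bond units + 0 from the BH atom = 8.
With 8 = 4·2 π electrons, Hückel's rule classifies the planar ring as antiaromatic.

Antiaromatic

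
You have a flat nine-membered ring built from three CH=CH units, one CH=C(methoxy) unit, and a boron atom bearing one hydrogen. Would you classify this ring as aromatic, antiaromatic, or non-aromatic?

Antiaromatic

All ring atoms are sp² and supply a p orbital to the ring (every atom in a ring double bond is sp² and brings one electron to the p orbital; the boron has an empty p orbital); the conjugation is uninterrupted.
π-electron count: 4 × 2 = 8 from the double-bond units + 0 from the BH atom = 8.
8 is a 4n count (n = 2), so the planar conjugated ring is antiaromatic.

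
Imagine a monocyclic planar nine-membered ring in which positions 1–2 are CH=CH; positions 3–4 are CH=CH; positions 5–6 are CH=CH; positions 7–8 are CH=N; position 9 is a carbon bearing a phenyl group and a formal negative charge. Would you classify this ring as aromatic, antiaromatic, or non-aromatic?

The p orbitals form a continuous loop: the double-bond atoms are sp², each contributing one p electron; each =N– nitrogen is pyridine-type (lone pair in the sp² plane, one electron in the p orbital); the carbanion's lone pair occupies the p orbital. The ring is fully conjugated.
Counting π electrons: 4 × 2 = 8 from the double-bond units + 2 from the C(phenyl)(-) atom = 10.
10 = 4(2) + 2, which satisfies Hückel's 4n+2 rule.

Aromatic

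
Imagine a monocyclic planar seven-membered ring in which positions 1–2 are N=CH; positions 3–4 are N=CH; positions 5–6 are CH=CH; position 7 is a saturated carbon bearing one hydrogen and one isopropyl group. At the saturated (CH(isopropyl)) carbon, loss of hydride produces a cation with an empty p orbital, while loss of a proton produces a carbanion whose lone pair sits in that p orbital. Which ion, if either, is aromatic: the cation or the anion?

In both ions every ring atom is sp² and contributes a p orbital, so both rings are fully conjugated.
Cation: 3 × 2 + 0 = 6 π electrons → 4(1)+2, aromatic.
Anion: 3 × 2 + 2 = 8 π electrons → 4(2), antiaromatic.

The cation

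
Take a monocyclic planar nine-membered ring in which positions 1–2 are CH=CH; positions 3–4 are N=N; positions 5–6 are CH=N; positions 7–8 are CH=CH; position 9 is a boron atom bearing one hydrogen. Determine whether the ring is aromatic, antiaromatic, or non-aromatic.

Antiaromatic

All ring atoms are sp² and supply a p orbital to the ring (the double-bond atoms are sp², each contributing one p electron; each =N– nitrogen is pyridine-type (lone pair in the sp² plane, one electron in the p orbital); the boron has an empty p orbital); the conjugation is uninterrupted.
π-electron count: 4 × 2 = 8 from the double-bond units + 0 from the BH atom = 8.
With 8 = 4·2 π electrons, Hückel's rule classifies the planar ring as antiaromatic.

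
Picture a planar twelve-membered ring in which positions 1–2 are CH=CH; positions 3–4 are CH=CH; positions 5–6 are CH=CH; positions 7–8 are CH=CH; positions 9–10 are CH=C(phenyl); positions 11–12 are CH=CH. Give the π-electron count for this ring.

12

Every ring atom contributes a p orbital perpendicular to the ring (each doubly-bonded ring atom is sp² with one p-orbital electron), so the π system is cyclic and fully conjugated.
Tallying contributions gives 6 × 2 = 12 from the 6 double-bond units.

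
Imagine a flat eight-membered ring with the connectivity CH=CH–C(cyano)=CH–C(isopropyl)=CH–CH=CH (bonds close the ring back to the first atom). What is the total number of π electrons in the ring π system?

8

The p orbitals form a continuous loop: each doubly-bonded ring atom is sp² with one p-orbital electron. The ring is fully conjugated.
Tallying contributions gives 4 × 2 = 8 from the 4 double-bond units.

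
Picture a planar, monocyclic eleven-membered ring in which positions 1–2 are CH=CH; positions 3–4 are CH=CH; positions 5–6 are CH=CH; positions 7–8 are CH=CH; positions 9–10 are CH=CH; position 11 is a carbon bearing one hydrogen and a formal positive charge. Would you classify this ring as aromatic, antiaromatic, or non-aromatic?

Aromatic

The p orbitals form a continuous loop: the double-bond atoms are sp², each contributing one p electron; the carbocation has an empty p orbital. The ring is fully conjugated.
Tallying contributions gives 5 × 2 = 10 from the double-bond units + 0 from the CH(+) atom = 10.
With 10 π electrons (n = 2), the Hückel 4n+2 condition holds.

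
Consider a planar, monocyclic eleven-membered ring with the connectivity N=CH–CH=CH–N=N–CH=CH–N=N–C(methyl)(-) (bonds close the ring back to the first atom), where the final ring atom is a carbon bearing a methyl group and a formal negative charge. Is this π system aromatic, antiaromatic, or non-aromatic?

All ring atoms are sp² and supply a p orbital to the ring (every atom in a ring double bond is sp² and brings one electron to the p orbital; each =N– nitrogen is pyridine-type (lone pair in the sp² plane, one electron in the p orbital); the carbanion's lone pair occupies the p orbital); the conjugation is uninterrupted.
Tallying contributions gives 5 × 2 = 10 from the double-bond units + 2 from the C(methyl)(-) atom = 12.
With 12 = 4·3 π electrons, Hückel's rule classifies the planar ring as antiaromatic.

Antiaromatic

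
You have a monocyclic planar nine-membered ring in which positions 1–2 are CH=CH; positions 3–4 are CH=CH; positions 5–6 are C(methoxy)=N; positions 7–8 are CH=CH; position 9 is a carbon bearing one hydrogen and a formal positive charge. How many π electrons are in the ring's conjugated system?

8

Check conjugation: each doubly-bonded ring atom is sp² with one p-orbital electron; each sp² =N– keeps its lone pair in-plane and puts one electron into the π system; the carbocation has an empty p orbital — every position has a p orbital, so the cyclic π system is continuous.
Tallying contributions gives 4 × 2 = 8 from the double-bond units + 0 from the CH(+) atom = 8.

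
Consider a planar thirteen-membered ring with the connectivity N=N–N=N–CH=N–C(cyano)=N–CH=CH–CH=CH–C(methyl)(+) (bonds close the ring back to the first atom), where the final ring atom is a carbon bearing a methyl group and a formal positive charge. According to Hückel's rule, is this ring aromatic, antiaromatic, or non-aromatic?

Check conjugation: every atom in a ring double bond is sp² and brings one electron to the p orbital; the doubly-bonded nitrogens are pyridine-type — their lone pairs lie in the ring plane, leaving one electron in the p orbital; the carbocation has an empty p orbital — every position has a p orbital, so the cyclic π system is continuous.
Tallying contributions gives 6 × 2 = 12 from the double-bond units + 0 from the C(methyl)(+) atom = 12.
With 12 = 4·3 π electrons, Hückel's rule classifies the planar ring as antiaromatic.

Antiaromatic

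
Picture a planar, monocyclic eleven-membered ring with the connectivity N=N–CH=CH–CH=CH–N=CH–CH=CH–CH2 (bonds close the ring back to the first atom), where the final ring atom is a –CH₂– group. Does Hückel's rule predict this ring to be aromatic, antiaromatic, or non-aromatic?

Non-aromatic

Because the tetrahedral CH₂ carbon is sp³ and has no p orbital in the ring π system at the CH2 position, the π system cannot extend all the way around the ring.
Broken conjugation rules out both aromaticity and antiaromaticity.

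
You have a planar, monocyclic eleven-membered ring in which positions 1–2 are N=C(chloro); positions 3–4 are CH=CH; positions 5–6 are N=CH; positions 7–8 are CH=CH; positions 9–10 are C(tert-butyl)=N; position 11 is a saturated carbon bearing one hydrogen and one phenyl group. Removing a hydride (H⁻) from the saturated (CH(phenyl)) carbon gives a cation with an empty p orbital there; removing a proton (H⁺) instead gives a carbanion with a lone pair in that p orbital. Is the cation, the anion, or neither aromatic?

The cation

Once that carbon is sp², every ring atom has a p orbital and both ions are fully conjugated.
Cation: 5 × 2 + 0 = 10 π electrons → 4(2)+2, aromatic.
Anion: 5 × 2 + 2 = 12 π electrons → 4(3), antiaromatic.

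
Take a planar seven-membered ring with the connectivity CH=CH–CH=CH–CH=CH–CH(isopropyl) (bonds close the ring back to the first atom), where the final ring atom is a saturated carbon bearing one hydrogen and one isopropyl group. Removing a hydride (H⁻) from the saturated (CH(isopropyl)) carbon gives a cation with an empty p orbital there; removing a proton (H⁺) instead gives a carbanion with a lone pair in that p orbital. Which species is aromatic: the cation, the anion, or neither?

Once that carbon is sp², every ring atom has a p orbital and both ions are fully conjugated.
Cation: 3 × 2 + 0 = 6 π electrons → 4(1)+2, aromatic.
Anion: 3 × 2 + 2 = 8 π electrons → 4(2), antiaromatic.

The cation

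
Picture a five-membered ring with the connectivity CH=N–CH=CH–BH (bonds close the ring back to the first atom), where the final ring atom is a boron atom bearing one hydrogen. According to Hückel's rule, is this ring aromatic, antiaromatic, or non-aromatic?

Antiaromatic

All ring atoms are sp² and supply a p orbital to the ring (each doubly-bonded ring atom is sp² with one p-orbital electron; the doubly-bonded nitrogens are pyridine-type — their lone pairs lie in the ring plane, leaving one electron in the p orbital; the boron has an empty p orbital); the conjugation is uninterrupted.
Counting π electrons: 2 × 2 = 4 from the double-bond units + 0 from the BH atom = 4.
4 = 4(1); a planar, fully conjugated 4n system is antiaromatic.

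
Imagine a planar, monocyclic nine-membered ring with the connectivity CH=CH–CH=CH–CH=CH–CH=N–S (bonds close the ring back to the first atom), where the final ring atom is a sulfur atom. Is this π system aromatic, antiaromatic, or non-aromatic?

Aromatic

All ring atoms are sp² and supply a p orbital to the ring (each doubly-bonded ring atom is sp² with one p-orbital electron; each sp² =N– keeps its lone pair in-plane and puts one electron into the π system; the sulfur donates one lone pair from its p orbital); the conjugation is uninterrupted.
π-electron count: 4 × 2 = 8 from the double-bond units + 2 from the S atom = 10.
With 10 π electrons (n = 2), the Hückel 4n+2 condition holds.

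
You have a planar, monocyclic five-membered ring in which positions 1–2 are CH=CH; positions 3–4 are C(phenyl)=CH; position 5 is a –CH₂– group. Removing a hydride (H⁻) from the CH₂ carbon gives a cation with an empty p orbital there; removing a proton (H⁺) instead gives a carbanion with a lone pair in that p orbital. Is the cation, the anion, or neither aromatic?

The anion

In either ion the ring is fully conjugated: every atom, including the new sp² carbon, supplies a p orbital.
Cation: 2 × 2 + 0 = 4 π electrons → 4(1), antiaromatic.
Anion: 2 × 2 + 2 = 6 π electrons → 4(1)+2, aromatic.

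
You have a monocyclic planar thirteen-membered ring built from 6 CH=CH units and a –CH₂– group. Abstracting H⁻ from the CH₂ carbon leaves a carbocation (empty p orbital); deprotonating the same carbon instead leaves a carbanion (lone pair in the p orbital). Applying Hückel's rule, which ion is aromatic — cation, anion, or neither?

Both ions have a continuous loop of p orbitals — each ring atom is sp².
Cation: 6 × 2 + 0 = 12 π electrons → 4(3), antiaromatic.
Anion: 6 × 2 + 2 = 14 π electrons → 4(3)+2, aromatic.

The anion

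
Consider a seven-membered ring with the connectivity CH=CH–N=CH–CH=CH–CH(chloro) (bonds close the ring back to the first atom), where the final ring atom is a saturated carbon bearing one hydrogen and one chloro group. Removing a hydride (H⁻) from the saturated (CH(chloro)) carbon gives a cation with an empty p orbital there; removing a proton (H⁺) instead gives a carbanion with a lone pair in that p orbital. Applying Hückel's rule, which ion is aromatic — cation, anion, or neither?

The cation

In either ion the ring is fully conjugated: every atom, including the new sp² carbon, supplies a p orbital.
Cation: 3 × 2 + 0 = 6 π electrons → 4(1)+2, aromatic.
Anion: 3 × 2 + 2 = 8 π electrons → 4(2), antiaromatic.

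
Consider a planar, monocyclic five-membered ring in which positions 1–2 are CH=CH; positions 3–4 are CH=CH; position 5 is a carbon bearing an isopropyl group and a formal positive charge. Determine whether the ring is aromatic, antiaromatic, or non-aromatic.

Antiaromatic

All ring atoms are sp² and supply a p orbital to the ring (every atom in a ring double bond is sp² and brings one electron to the p orbital; the carbocation has an empty p orbital); the conjugation is uninterrupted.
Tallying contributions gives 2 × 2 = 4 from the double-bond units + 0 from the C(isopropyl)(+) atom = 4.
With 4 = 4·1 π electrons, Hückel's rule classifies the planar ring as antiaromatic.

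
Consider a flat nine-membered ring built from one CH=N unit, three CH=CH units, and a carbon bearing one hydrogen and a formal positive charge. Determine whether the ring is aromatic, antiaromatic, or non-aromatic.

Antiaromatic

The p orbitals form a continuous loop: the double-bond atoms are sp², each contributing one p electron; each sp² =N– keeps its lone pair in-plane and puts one electron into the π system; the carbocation has an empty p orbital. The ring is fully conjugated.
π-electron count: 4 × 2 = 8 from the double-bond units + 0 from the CH(+) atom = 8.
8 = 4(2); a planar, fully conjugated 4n system is antiaromatic.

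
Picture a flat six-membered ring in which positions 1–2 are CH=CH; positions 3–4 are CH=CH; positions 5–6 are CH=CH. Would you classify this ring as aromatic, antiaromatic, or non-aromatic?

The p orbitals form a continuous loop: every atom in a ring double bond is sp² and brings one electron to the p orbital. The ring is fully conjugated.
Tallying contributions gives 3 × 2 = 6 from the 3 double-bond units.
With 6 π electrons (n = 1), the Hückel 4n+2 condition holds.
(This ring is benzene.)

Aromatic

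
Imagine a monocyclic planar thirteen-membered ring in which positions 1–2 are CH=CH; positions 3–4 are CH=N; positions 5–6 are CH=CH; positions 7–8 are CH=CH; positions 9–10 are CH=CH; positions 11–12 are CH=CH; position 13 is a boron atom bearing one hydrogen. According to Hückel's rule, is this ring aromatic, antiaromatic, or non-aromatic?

The p orbitals form a continuous loop: each doubly-bonded ring atom is sp² with one p-orbital electron; the doubly-bonded nitrogens are pyridine-type — their lone pairs lie in the ring plane, leaving one electron in the p orbital; the boron has an empty p orbital. The ring is fully conjugated.
Counting π electrons: 6 × 2 = 12 from the double-bond units + 0 from the BH atom = 12.
A 4n π count (12, n = 3) in a planar conjugated ring means antiaromatic.

Antiaromatic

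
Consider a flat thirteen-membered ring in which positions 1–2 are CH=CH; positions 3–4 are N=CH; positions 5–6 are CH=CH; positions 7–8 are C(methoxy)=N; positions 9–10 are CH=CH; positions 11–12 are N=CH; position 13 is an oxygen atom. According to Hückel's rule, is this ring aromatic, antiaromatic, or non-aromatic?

Every ring atom contributes a p orbital perpendicular to the ring (each doubly-bonded ring atom is sp² with one p-orbital electron; each sp² =N– keeps its lone pair in-plane and puts one electron into the π system; the oxygen donates one lone pair from its p orbital), so the π system is cyclic and fully conjugated.
Counting π electrons: 6 × 2 = 12 from the double-bond units + 2 from the O atom = 14.
With 14 π electrons (n = 3), the Hückel 4n+2 condition holds.

Aromatic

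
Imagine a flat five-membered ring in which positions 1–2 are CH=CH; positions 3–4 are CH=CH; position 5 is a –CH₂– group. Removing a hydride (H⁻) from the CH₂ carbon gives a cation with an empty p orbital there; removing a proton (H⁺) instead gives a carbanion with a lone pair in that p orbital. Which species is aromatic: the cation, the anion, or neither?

Once that carbon is sp², every ring atom has a p orbital and both ions are fully conjugated.
Cation: 2 × 2 + 0 = 4 π electrons → 4(1), antiaromatic.
Anion: 2 × 2 + 2 = 6 π electrons → 4(1)+2, aromatic.

The anion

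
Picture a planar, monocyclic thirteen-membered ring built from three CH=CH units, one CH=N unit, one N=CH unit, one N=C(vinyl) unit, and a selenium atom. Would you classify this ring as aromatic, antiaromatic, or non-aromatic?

Aromatic

Check conjugation: the double-bond atoms are sp², each contributing one p electron; each sp² =N– keeps its lone pair in-plane and puts one electron into the π system; the selenium donates one lone pair from its p orbital — every position has a p orbital, so the cyclic π system is continuous.
Counting π electrons: 6 × 2 = 12 from the double-bond units + 2 from the Se atom = 14.
With 14 π electrons (n = 3), the Hückel 4n+2 condition holds.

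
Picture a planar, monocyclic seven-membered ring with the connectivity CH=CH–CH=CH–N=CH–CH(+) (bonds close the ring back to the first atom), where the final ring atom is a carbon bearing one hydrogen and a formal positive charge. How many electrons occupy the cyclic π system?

The p orbitals form a continuous loop: the double-bond atoms are sp², each contributing one p electron; each =N– nitrogen is pyridine-type (lone pair in the sp² plane, one electron in the p orbital); the carbocation has an empty p orbital. The ring is fully conjugated.
Adding the contributions, 3 × 2 = 6 from the double-bond units + 0 from the CH(+) atom = 6.

6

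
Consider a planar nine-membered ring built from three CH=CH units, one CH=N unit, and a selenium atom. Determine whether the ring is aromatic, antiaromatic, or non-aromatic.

All ring atoms are sp² and supply a p orbital to the ring (every atom in a ring double bond is sp² and brings one electron to the p orbital; each =N– nitrogen is pyridine-type (lone pair in the sp² plane, one electron in the p orbital); the selenium donates one lone pair from its p orbital); the conjugation is uninterrupted.
π-electron count: 4 × 2 = 8 from the double-bond units + 2 from the Se atom = 10.
Since 10 = 4·2 + 2, the ring meets the 4n+2 criterion.

Aromatic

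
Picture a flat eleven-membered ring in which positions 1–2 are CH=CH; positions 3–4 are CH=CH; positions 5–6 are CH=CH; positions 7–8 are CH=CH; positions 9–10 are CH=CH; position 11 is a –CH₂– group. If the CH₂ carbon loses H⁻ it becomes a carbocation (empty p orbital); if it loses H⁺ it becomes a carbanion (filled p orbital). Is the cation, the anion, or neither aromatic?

In either ion the ring is fully conjugated: every atom, including the new sp² carbon, supplies a p orbital.
Cation: 5 × 2 + 0 = 10 π electrons → 4(2)+2, aromatic.
Anion: 5 × 2 + 2 = 12 π electrons → 4(3), antiaromatic.

The cation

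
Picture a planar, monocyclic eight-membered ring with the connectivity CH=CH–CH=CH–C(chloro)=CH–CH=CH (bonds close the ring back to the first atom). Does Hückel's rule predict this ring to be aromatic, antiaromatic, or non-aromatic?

All ring atoms are sp² and supply a p orbital to the ring (the double-bond atoms are sp², each contributing one p electron); the conjugation is uninterrupted.
Counting π electrons: 4 × 2 = 8 from the 4 double-bond units.
A 4n π count (8, n = 2) in a planar conjugated ring means antiaromatic.

Antiaromatic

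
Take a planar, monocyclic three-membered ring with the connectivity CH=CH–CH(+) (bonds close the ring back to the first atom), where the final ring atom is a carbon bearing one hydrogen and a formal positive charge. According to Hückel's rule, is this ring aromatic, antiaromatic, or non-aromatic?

Aromatic

Every ring atom contributes a p orbital perpendicular to the ring (each doubly-bonded ring atom is sp² with one p-orbital electron; the carbocation has an empty p orbital), so the π system is cyclic and fully conjugated.
Tallying contributions gives 1 × 2 = 2 from the double-bond unit + 0 from the CH(+) atom = 2.
That gives a 4n+2 count (2, n = 0).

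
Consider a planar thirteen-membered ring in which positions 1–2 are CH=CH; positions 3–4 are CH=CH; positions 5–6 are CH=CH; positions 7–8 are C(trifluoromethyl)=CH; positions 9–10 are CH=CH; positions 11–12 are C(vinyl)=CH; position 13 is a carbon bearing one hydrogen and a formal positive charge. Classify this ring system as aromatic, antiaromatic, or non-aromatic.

Antiaromatic

Every ring atom contributes a p orbital perpendicular to the ring (every atom in a ring double bond is sp² and brings one electron to the p orbital; the carbocation has an empty p orbital), so the π system is cyclic and fully conjugated.
π-electron count: 6 × 2 = 12 from the double-bond units + 0 from the CH(+) atom = 12.
12 = 4(3); a planar, fully conjugated 4n system is antiaromatic.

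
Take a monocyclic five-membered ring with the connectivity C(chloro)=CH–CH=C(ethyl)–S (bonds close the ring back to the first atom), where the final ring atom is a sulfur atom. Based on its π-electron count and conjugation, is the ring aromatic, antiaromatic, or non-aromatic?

Every ring atom contributes a p orbital perpendicular to the ring (each doubly-bonded ring atom is sp² with one p-orbital electron; the sulfur donates one lone pair from its p orbital), so the π system is cyclic and fully conjugated.
Tallying contributions gives 2 × 2 = 4 from the double-bond units + 2 from the S atom = 6.
That gives a 4n+2 count (6, n = 1).

Aromatic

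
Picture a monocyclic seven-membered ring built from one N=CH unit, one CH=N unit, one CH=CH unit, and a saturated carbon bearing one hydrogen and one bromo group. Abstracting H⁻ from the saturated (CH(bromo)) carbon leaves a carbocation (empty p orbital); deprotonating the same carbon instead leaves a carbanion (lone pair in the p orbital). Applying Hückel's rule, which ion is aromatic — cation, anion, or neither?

Once that carbon is sp², every ring atom has a p orbital and both ions are fully conjugated.
Cation: 3 × 2 + 0 = 6 π electrons → 4(1)+2, aromatic.
Anion: 3 × 2 + 2 = 8 π electrons → 4(2), antiaromatic.

The cation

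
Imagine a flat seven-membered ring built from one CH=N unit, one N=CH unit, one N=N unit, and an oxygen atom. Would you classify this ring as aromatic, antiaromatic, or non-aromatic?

All ring atoms are sp² and supply a p orbital to the ring (each doubly-bonded ring atom is sp² with one p-orbital electron; the doubly-bonded nitrogens are pyridine-type — their lone pairs lie in the ring plane, leaving one electron in the p orbital; the oxygen donates one lone pair from its p orbital); the conjugation is uninterrupted.
π-electron count: 3 × 2 = 6 from the double-bond units + 2 from the O atom = 8.
With 8 = 4·2 π electrons, Hückel's rule classifies the planar ring as antiaromatic.

Antiaromatic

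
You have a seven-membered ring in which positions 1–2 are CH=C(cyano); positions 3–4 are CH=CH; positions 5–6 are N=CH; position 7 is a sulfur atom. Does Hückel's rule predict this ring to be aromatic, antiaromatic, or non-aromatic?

The p orbitals form a continuous loop: each doubly-bonded ring atom is sp² with one p-orbital electron; the doubly-bonded nitrogens are pyridine-type — their lone pairs lie in the ring plane, leaving one electron in the p orbital; the sulfur donates one lone pair from its p orbital. The ring is fully conjugated.
Counting π electrons: 3 × 2 = 6 from the double-bond units + 2 from the S atom = 8.
With 8 = 4·2 π electrons, Hückel's rule classifies the planar ring as antiaromatic.

Antiaromatic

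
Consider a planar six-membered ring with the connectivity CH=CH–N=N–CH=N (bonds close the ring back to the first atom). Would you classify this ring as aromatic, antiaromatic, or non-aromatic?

All ring atoms are sp² and supply a p orbital to the ring (every atom in a ring double bond is sp² and brings one electron to the p orbital; the doubly-bonded nitrogens are pyridine-type — their lone pairs lie in the ring plane, leaving one electron in the p orbital); the conjugation is uninterrupted.
Tallying contributions gives 3 × 2 = 6 from the 3 double-bond units.
6 = 4(1) + 2, which satisfies Hückel's 4n+2 rule.

Aromatic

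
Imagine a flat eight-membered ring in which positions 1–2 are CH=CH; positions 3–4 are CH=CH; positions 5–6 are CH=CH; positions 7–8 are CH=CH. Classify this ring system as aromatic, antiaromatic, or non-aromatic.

Antiaromatic

The p orbitals form a continuous loop: the double-bond atoms are sp², each contributing one p electron. The ring is fully conjugated.
Counting π electrons: 4 × 2 = 8 from the 4 double-bond units.
A 4n π count (8, n = 2) in a planar conjugated ring means antiaromatic.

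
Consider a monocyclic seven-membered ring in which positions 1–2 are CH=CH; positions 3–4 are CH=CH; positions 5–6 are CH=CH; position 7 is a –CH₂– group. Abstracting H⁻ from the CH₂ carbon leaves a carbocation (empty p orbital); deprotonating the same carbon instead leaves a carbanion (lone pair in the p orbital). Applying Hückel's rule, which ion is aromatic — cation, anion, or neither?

The cation

Once that carbon is sp², every ring atom has a p orbital and both ions are fully conjugated.
Cation: 3 × 2 + 0 = 6 π electrons → 4(1)+2, aromatic.
Anion: 3 × 2 + 2 = 8 π electrons → 4(2), antiaromatic.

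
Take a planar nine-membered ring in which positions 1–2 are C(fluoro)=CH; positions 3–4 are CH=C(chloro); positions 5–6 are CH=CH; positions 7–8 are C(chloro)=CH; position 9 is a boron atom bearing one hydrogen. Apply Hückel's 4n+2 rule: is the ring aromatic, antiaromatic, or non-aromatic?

The p orbitals form a continuous loop: the double-bond atoms are sp², each contributing one p electron; the boron has an empty p orbital. The ring is fully conjugated.
Tallying contributions gives 4 × 2 = 8 from the double-bond units + 0 from the BH atom = 8.
8 is a 4n count (n = 2), so the planar conjugated ring is antiaromatic.

Antiaromatic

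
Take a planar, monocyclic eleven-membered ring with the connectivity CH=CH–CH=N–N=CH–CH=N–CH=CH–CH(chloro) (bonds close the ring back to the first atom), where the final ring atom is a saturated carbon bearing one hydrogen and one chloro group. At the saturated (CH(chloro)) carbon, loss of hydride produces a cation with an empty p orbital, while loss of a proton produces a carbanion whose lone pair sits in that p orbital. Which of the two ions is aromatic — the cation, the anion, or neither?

The cation

In either ion the ring is fully conjugated: every atom, including the new sp² carbon, supplies a p orbital.
Cation: 5 × 2 + 0 = 10 π electrons → 4(2)+2, aromatic.
Anion: 5 × 2 + 2 = 12 π electrons → 4(3), antiaromatic.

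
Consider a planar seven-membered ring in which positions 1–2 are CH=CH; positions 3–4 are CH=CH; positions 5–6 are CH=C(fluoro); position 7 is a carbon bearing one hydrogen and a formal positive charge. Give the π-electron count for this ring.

All ring atoms are sp² and supply a p orbital to the ring (every atom in a ring double bond is sp² and brings one electron to the p orbital; the carbocation has an empty p orbital); the conjugation is uninterrupted.
Counting π electrons: 3 × 2 = 6 from the double-bond units + 0 from the CH(+) atom = 6.

6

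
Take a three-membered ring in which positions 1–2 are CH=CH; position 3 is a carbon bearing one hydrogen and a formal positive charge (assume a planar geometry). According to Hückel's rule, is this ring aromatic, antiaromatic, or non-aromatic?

Aromatic

All ring atoms are sp² and supply a p orbital to the ring (every atom in a ring double bond is sp² and brings one electron to the p orbital; the carbocation has an empty p orbital); the conjugation is uninterrupted.
Tallying contributions gives 1 × 2 = 2 from the double-bond unit + 0 from the CH(+) atom = 2.
With 2 π electrons (n = 0), the Hückel 4n+2 condition holds.
(This ring is the cyclopropenyl cation.)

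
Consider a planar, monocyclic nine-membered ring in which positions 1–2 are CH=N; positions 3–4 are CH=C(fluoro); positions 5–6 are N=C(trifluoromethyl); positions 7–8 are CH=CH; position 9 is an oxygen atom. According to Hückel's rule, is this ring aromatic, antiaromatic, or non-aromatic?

Aromatic

Check conjugation: every atom in a ring double bond is sp² and brings one electron to the p orbital; each =N– nitrogen is pyridine-type (lone pair in the sp² plane, one electron in the p orbital); the oxygen donates one lone pair from its p orbital — every position has a p orbital, so the cyclic π system is continuous.
Adding the contributions, 4 × 2 = 8 from the double-bond units + 2 from the O atom = 10.
10 = 4(2) + 2, which satisfies Hückel's 4n+2 rule.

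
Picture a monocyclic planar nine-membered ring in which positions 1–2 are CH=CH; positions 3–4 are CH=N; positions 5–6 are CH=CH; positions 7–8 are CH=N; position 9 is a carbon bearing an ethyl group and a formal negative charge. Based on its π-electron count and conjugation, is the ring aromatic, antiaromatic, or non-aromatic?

Aromatic

Check conjugation: every atom in a ring double bond is sp² and brings one electron to the p orbital; the doubly-bonded nitrogens are pyridine-type — their lone pairs lie in the ring plane, leaving one electron in the p orbital; the carbanion's lone pair occupies the p orbital — every position has a p orbital, so the cyclic π system is continuous.
Adding the contributions, 4 × 2 = 8 from the double-bond units + 2 from the C(ethyl)(-) atom = 10.
With 10 π electrons (n = 2), the Hückel 4n+2 condition holds.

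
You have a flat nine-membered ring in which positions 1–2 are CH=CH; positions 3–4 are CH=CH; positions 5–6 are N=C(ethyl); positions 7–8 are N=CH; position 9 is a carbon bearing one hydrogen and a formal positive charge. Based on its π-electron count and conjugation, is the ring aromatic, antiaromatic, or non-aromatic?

Antiaromatic

Every ring atom contributes a p orbital perpendicular to the ring (the double-bond atoms are sp², each contributing one p electron; each sp² =N– keeps its lone pair in-plane and puts one electron into the π system; the carbocation has an empty p orbital), so the π system is cyclic and fully conjugated.
π-electron count: 4 × 2 = 8 from the double-bond units + 0 from the CH(+) atom = 8.
8 = 4(2); a planar, fully conjugated 4n system is antiaromatic.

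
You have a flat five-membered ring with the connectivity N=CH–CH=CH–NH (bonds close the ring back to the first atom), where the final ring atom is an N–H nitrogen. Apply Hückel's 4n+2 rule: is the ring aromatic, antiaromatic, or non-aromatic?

Aromatic

All ring atoms are sp² and supply a p orbital to the ring (each doubly-bonded ring atom is sp² with one p-orbital electron; each =N– nitrogen is pyridine-type (lone pair in the sp² plane, one electron in the p orbital); the pyrrole-type nitrogen donates its lone pair from the p orbital); the conjugation is uninterrupted.
Adding the contributions, 2 × 2 = 4 from the double-bond units + 2 from the NH atom = 6.
Since 6 = 4·1 + 2, the ring meets the 4n+2 criterion.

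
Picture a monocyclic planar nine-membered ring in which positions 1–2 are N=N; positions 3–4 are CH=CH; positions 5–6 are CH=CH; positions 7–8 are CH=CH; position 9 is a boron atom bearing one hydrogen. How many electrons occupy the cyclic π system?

8

Every ring atom contributes a p orbital perpendicular to the ring (each doubly-bonded ring atom is sp² with one p-orbital electron; the doubly-bonded nitrogens are pyridine-type — their lone pairs lie in the ring plane, leaving one electron in the p orbital; the boron has an empty p orbital), so the π system is cyclic and fully conjugated.
Adding the contributions, 4 × 2 = 8 from the double-bond units + 0 from the BH atom = 8.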